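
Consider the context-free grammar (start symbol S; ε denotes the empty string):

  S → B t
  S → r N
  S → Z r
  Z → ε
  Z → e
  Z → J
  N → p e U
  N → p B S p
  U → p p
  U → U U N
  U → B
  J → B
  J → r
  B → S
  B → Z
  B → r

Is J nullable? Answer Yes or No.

Yes

J → B and each of B is nullable, so J ⇒* ε.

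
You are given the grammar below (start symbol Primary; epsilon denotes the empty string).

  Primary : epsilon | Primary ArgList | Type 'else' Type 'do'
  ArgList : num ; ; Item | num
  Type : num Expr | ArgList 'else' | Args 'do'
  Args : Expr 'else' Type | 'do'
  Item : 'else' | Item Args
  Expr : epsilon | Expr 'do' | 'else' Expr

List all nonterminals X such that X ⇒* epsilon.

{ Expr, Primary }

Directly nullable (have an epsilon-production): Primary, Expr.
No other nonterminal has a production whose RHS symbols are all nullable.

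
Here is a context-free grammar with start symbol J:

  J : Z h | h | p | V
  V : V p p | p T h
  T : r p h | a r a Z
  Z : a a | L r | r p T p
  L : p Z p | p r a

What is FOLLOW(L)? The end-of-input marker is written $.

{ r }

In Z : L r: add FIRST(r) = { r }.
Union: FOLLOW(L) = { r }.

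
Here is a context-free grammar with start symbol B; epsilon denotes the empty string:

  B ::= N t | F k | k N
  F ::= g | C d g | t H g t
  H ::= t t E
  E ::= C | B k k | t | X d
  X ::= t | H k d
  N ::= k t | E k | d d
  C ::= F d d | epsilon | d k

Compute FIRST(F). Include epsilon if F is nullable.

{ d, g, t }

F ::= g contributes {g}.
From F ::= C d g: C nullable, take FIRST(C) ∪ {d} = { d, g, t }.
F ::= t H g t contributes {t}.
Union: FIRST(F) = { d, g, t }.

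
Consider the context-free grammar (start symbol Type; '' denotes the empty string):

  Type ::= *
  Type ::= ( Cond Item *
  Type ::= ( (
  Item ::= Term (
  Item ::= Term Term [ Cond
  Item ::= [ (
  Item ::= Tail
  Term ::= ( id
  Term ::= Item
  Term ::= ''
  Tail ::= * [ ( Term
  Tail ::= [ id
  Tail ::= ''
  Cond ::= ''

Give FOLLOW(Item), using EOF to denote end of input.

In Type ::= ( Cond Item *: add FIRST(*) = { * }.
In Term ::= Item: Item is at the end, add FOLLOW(Term) = { (, *, [ }.
Union: FOLLOW(Item) = { (, *, [ }.

{ (, *, [ }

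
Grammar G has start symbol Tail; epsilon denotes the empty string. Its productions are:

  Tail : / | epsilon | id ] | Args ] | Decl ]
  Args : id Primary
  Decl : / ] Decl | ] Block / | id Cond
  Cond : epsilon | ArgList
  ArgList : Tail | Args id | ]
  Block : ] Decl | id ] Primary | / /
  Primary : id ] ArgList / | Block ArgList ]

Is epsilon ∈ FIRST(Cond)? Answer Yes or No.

Cond has an epsilon-production, so Cond ⇒ epsilon.

Yes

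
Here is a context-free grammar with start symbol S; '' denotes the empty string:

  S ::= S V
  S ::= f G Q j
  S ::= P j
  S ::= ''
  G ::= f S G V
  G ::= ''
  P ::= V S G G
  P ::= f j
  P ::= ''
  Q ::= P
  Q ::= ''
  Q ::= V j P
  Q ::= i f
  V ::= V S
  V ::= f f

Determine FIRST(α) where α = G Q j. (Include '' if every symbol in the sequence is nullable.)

{ f, i, j }

Add FIRST(G)\{''} = { f }; G is nullable, continue.
Add FIRST(Q)\{''} = { f, i }; Q is nullable, continue.
j is a terminal; add {j} and stop.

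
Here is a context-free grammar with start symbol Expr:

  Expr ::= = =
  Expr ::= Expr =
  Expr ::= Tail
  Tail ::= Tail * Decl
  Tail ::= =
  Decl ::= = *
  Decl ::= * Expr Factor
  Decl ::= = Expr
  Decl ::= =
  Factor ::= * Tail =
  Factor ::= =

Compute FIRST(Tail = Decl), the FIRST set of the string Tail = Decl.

{ = }

Add FIRST(Tail) = { = }; Tail is not nullable, stop.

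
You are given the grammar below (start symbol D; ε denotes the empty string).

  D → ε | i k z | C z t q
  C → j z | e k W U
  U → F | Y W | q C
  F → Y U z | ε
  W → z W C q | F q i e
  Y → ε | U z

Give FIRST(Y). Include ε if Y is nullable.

{ q, z, ε }

Y → ε contributes ε.
From Y → U z: U nullable, take FIRST(U) ∪ {z} = { q, z }.
Union: FIRST(Y) = { q, z, ε }.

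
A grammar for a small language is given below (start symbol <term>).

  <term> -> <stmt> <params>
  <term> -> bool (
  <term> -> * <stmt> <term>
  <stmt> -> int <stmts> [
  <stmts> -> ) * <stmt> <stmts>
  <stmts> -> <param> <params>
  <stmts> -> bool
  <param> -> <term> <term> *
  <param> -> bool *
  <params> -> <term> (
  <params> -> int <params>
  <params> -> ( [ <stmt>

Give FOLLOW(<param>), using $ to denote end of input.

In <stmts> -> <param> <params>: add FIRST(<params>) = { (, *, bool, int }.
Union: FOLLOW(<param>) = { (, *, bool, int }.

{ (, *, bool, int }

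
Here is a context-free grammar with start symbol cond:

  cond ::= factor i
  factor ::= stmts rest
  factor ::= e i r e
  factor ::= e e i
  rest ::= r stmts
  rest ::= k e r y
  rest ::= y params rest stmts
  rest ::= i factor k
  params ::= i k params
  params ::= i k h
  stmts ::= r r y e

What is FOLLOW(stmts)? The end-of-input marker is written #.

In factor ::= stmts rest: add FIRST(rest) = { i, k, r, y }.
In rest ::= r stmts: stmts is at the end, add FOLLOW(rest) = { i, k, r }.
In rest ::= y params rest stmts: stmts is at the end, add FOLLOW(rest) = { i, k, r }.
Union: FOLLOW(stmts) = { i, k, r, y }.

{ i, k, r, y }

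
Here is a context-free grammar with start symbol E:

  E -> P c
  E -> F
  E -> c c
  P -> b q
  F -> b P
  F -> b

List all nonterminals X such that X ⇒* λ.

{ } (none)

No nonterminal has an empty production or an RHS whose symbols are all nullable.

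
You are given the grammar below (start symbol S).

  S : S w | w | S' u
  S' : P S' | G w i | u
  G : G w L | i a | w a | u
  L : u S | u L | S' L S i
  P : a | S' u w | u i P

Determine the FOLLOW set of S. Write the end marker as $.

S is the start symbol, so $ ∈ FOLLOW(S).
In S : S w: add FIRST(w) = { w }.
In L : u S: S is at the end, add FOLLOW(L) = { a, i, u, w }.
In L : S' L S i: add FIRST(i) = { i }.
Union: FOLLOW(S) = { $, a, i, u, w }.

{ $, a, i, u, w }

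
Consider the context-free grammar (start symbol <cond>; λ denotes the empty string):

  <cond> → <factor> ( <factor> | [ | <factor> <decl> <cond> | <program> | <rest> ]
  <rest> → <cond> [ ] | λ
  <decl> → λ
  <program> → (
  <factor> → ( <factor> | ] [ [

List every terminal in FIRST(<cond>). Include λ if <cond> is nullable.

From <cond> → <factor> ( <factor>: add FIRST(<factor>) = { (, ] }.
<cond> → [ contributes {[}.
From <cond> → <factor> <decl> <cond>: add FIRST(<factor>) = { (, ] }.
From <cond> → <program>: add FIRST(<program>) = { ( }.
From <cond> → <rest> ]: <rest> nullable, take FIRST(<rest>) ∪ {]} = { (, [, ] }.
Union: FIRST(<cond>) = { (, [, ] }.

{ (, [, ] }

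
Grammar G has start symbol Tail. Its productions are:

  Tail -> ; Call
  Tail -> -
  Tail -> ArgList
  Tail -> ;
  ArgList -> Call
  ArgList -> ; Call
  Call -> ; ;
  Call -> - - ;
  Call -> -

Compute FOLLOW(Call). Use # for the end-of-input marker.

In Tail -> ; Call: Call is at the end, add FOLLOW(Tail) = { # }.
In ArgList -> Call: Call is at the end, add FOLLOW(ArgList) = { # }.
In ArgList -> ; Call: Call is at the end, add FOLLOW(ArgList) = { # }.
Union: FOLLOW(Call) = { # }.

{ # }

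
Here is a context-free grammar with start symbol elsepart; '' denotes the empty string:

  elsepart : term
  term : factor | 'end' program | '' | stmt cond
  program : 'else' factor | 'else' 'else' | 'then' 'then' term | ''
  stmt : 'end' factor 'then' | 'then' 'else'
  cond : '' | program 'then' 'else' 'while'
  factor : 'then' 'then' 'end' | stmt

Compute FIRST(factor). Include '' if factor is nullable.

factor : 'then' 'then' 'end' contributes {'then'}.
From factor : stmt: add FIRST(stmt) = { 'end', 'then' }.
Union: FIRST(factor) = { 'end', 'then' }.

{ 'end', 'then' }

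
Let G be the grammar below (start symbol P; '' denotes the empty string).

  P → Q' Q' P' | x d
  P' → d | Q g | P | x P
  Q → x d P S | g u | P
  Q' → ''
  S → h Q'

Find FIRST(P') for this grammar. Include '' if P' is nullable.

{ d, g, x }

P' → d contributes {d}.
From P' → Q g: add FIRST(Q) = { d, g, x }.
From P' → P: add FIRST(P) = { d, g, x }.
P' → x P contributes {x}.
Union: FIRST(P') = { d, g, x }.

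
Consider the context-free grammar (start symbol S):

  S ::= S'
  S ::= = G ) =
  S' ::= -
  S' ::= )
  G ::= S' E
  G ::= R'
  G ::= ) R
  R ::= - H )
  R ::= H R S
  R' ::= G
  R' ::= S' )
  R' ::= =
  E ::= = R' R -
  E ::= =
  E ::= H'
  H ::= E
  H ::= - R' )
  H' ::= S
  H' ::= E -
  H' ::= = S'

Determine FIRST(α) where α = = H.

= is a terminal; add {=} and stop.

{ = }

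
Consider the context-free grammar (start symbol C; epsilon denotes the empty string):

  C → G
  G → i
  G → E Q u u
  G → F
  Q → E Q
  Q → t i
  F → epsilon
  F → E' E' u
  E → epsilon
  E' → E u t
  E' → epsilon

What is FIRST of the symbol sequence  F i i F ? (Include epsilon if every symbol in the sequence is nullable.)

Add FIRST(F)\{epsilon} = { u }; F is nullable, continue.
i is a terminal; add {i} and stop.

{ i, u }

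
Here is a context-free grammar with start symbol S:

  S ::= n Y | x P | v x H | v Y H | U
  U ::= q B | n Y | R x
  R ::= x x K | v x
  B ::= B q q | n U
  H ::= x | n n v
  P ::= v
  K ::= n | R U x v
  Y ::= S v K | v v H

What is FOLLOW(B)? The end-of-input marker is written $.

In U ::= q B: B is at the end, add FOLLOW(U) = { $, q, v, x }.
In B ::= B q q: add FIRST(q q) = { q }.
Union: FOLLOW(B) = { $, q, v, x }.

{ $, q, v, x }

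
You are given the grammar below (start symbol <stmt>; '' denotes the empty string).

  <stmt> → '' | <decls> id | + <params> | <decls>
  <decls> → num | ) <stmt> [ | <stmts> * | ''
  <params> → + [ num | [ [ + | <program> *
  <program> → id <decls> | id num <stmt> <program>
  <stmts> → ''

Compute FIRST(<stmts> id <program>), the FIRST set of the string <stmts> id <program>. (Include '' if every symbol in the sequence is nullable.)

{ id }

Add FIRST(<stmts>)\{''} = {  }; <stmts> is nullable, continue.
id is a terminal; add {id} and stop.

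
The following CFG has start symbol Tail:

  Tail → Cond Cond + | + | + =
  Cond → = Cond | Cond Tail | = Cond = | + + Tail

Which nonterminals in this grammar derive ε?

No nonterminal has an empty production or an RHS whose symbols are all nullable.

{ } (none)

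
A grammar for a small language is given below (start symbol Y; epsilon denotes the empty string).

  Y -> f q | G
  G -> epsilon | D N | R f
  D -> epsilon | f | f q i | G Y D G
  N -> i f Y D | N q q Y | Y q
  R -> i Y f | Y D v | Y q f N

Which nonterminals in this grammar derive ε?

Directly nullable (have an epsilon-production): G, D.
Y -> G with every symbol nullable, so Y is nullable.
No other nonterminal has a production whose RHS symbols are all nullable.

{ D, G, Y }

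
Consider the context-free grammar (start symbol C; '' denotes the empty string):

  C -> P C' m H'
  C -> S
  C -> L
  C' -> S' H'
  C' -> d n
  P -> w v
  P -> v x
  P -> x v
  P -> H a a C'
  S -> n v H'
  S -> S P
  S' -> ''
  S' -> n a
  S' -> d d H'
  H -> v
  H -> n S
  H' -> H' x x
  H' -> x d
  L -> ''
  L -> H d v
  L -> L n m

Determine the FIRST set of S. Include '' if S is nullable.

{ n }

S -> n v H' contributes {n}.
From S -> S P: add FIRST(S) = { n }.
Union: FIRST(S) = { n }.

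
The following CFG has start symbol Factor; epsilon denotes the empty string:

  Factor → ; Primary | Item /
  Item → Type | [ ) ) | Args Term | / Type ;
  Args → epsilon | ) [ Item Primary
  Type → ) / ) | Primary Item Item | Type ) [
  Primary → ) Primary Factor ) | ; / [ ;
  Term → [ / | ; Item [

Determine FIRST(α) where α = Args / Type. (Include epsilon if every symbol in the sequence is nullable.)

Add FIRST(Args)\{epsilon} = { ) }; Args is nullable, continue.
/ is a terminal; add {/} and stop.

{ ), / }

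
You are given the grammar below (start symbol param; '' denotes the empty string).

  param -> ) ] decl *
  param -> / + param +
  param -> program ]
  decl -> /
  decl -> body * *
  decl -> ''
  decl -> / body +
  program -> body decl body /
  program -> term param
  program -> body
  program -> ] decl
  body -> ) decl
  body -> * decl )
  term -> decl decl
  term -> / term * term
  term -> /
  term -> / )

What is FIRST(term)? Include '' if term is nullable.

{ ), *, /, '' }

From term -> decl decl: decl, decl nullable, take FIRST(decl) ∪ FIRST(decl) = { ), *, / }; also '' since the whole RHS is nullable.
term -> / term * term contributes {/}.
term -> / contributes {/}.
term -> / ) contributes {/}.
Union: FIRST(term) = { ), *, /, '' }.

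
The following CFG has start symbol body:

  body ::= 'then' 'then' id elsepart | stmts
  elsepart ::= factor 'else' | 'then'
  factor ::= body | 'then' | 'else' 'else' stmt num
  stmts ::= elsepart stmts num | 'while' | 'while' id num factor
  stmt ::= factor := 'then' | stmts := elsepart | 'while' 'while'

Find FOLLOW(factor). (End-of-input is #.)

{ #, 'else', :=, num }

In elsepart ::= factor 'else': add FIRST('else') = { 'else' }.
In stmts ::= 'while' id num factor: factor is at the end, add FOLLOW(stmts) = { #, 'else', :=, num }.
In stmt ::= factor := 'then': add FIRST(:= 'then') = { := }.
Union: FOLLOW(factor) = { #, 'else', :=, num }.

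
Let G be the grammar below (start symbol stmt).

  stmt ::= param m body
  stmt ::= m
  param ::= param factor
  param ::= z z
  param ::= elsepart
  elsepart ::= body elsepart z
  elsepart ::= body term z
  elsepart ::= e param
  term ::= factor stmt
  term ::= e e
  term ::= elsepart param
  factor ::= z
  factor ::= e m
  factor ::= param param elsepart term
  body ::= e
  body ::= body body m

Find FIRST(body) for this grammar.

body ::= e contributes {e}.
From body ::= body body m: add FIRST(body) = { e }.
Union: FIRST(body) = { e }.

{ e }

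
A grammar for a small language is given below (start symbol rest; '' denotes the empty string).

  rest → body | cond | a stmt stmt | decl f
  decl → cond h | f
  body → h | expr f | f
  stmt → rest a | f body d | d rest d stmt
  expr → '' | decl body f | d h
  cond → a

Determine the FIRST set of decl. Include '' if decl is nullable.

{ a, f }

From decl → cond h: add FIRST(cond) = { a }.
decl → f contributes {f}.
Union: FIRST(decl) = { a, f }.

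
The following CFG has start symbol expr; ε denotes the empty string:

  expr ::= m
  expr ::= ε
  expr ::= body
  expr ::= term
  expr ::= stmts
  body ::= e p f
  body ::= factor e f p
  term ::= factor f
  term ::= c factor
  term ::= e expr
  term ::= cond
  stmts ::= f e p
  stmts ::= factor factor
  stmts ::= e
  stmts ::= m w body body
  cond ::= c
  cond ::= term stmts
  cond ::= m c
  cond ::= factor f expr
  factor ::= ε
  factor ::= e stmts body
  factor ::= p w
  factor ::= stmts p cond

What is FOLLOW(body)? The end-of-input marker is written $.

{ $, e, f, m, p }

In expr ::= body: body is at the end, add FOLLOW(expr) = { $, e, f, m, p }.
In stmts ::= m w body body: add FIRST(body) = { e, f, m, p }.
In stmts ::= m w body body: body is at the end, add FOLLOW(stmts) = { $, e, f, m, p }.
In factor ::= e stmts body: body is at the end, add FOLLOW(factor) = { $, e, f, m, p }.
Union: FOLLOW(body) = { $, e, f, m, p }.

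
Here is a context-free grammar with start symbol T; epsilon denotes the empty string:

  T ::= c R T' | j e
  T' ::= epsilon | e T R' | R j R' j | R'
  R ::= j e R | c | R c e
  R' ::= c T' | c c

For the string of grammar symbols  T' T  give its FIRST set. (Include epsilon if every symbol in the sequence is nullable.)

Add FIRST(T')\{epsilon} = { c, e, j }; T' is nullable, continue.
Add FIRST(T) = { c, j }; T is not nullable, stop.

{ c, e, j }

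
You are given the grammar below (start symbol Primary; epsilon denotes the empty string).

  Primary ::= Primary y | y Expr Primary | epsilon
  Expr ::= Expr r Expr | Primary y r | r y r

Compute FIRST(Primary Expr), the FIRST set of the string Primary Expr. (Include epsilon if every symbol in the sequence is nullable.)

{ r, y }

Add FIRST(Primary)\{epsilon} = { y }; Primary is nullable, continue.
Add FIRST(Expr) = { r, y }; Expr is not nullable, stop.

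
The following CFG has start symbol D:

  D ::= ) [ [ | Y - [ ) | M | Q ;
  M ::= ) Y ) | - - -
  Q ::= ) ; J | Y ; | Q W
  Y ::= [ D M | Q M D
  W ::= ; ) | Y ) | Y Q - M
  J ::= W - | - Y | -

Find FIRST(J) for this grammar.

From J ::= W -: add FIRST(W) = { ), ;, [ }.
J ::= - Y contributes {-}.
J ::= - contributes {-}.
Union: FIRST(J) = { ), -, ;, [ }.

{ ), -, ;, [ }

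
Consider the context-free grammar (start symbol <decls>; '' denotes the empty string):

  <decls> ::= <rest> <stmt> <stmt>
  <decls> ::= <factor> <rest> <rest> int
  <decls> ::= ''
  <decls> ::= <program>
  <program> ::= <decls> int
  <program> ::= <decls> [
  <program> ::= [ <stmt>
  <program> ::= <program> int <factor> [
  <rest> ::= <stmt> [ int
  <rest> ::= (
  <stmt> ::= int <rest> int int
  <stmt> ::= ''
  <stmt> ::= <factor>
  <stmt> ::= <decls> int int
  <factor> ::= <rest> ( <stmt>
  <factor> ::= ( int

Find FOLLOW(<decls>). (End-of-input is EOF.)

<decls> is the start symbol, so EOF ∈ FOLLOW(<decls>).
In <program> ::= <decls> int: add FIRST(int) = { int }.
In <program> ::= <decls> [: add FIRST([) = { [ }.
In <stmt> ::= <decls> int int: add FIRST(int int) = { int }.
Union: FOLLOW(<decls>) = { EOF, [, int }.

{ EOF, [, int }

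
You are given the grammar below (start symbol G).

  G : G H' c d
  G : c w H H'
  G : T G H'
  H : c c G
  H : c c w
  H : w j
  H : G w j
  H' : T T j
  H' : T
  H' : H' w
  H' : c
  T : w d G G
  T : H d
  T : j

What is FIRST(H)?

H : c c G contributes {c}.
H : c c w contributes {c}.
H : w j contributes {w}.
From H : G w j: add FIRST(G) = { c, j, w }.
Union: FIRST(H) = { c, j, w }.

{ c, j, w }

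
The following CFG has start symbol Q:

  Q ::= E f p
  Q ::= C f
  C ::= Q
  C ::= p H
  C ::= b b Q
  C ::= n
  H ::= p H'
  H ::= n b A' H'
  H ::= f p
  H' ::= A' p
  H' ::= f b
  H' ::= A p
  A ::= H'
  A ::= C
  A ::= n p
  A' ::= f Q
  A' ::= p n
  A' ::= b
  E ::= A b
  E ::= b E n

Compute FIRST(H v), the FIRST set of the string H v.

Add FIRST(H) = { f, n, p }; H is not nullable, stop.

{ f, n, p }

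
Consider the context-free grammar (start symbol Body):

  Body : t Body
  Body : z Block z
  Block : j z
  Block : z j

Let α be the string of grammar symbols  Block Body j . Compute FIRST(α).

Add FIRST(Block) = { j, z }; Block is not nullable, stop.

{ j, z }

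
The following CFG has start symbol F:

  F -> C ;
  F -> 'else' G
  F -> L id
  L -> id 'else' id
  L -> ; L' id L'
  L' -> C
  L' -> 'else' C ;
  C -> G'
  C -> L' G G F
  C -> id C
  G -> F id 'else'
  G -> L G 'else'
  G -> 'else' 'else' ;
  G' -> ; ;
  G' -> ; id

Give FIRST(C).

{ 'else', ;, id }

From C -> G': add FIRST(G') = { ; }.
From C -> L' G G F: add FIRST(L') = { 'else', ;, id }.
C -> id C contributes {id}.
Union: FIRST(C) = { 'else', ;, id }.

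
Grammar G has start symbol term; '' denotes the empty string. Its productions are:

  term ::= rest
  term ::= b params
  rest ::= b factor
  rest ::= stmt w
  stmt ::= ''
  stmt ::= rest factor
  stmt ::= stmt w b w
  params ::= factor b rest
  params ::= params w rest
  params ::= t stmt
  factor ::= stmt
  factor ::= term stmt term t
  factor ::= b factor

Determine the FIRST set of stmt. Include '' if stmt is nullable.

stmt ::= '' contributes ''.
From stmt ::= rest factor: add FIRST(rest) = { b, w }.
From stmt ::= stmt w b w: stmt nullable, take FIRST(stmt) ∪ {w} = { b, w }.
Union: FIRST(stmt) = { b, w, '' }.

{ b, w, '' }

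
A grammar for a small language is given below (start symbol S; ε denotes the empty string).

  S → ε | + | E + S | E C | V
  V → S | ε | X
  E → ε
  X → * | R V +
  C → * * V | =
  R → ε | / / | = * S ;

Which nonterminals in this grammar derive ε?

Directly nullable (have an ε-production): S, V, E, R.
No other nonterminal has a production whose RHS symbols are all nullable.

{ E, R, S, V }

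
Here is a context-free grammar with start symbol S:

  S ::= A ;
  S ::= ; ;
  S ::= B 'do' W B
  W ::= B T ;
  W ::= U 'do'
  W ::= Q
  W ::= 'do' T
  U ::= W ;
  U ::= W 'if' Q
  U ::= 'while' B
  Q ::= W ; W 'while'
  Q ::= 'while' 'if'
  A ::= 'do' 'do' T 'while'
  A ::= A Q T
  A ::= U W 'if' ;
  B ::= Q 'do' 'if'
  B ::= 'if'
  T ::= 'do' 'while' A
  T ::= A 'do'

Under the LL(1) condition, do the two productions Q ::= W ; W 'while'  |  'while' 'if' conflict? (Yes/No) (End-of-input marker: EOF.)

FIRST(W ; W 'while') = { 'do', 'if', 'while' } and FIRST('while' 'if') = { 'while' }.
Both contain 'while', so the two alternatives are not disjoint — LL(1) conflict.

Yes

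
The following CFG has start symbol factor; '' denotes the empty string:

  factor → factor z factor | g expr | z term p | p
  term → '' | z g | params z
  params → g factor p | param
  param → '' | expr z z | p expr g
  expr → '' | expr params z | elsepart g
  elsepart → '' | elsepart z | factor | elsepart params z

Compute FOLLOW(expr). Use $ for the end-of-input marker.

In factor → g expr: expr is at the end, add FOLLOW(factor) = { $, g, p, z }.
In param → expr z z: add FIRST(z z) = { z }.
In param → p expr g: add FIRST(g) = { g }.
In expr → expr params z: add FIRST(params z) = { g, p, z }.
Union: FOLLOW(expr) = { $, g, p, z }.

{ $, g, p, z }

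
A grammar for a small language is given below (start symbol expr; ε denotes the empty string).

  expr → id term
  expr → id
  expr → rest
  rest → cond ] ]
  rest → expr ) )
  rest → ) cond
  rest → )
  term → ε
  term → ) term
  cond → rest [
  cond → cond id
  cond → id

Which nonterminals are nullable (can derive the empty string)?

Directly nullable (have an ε-production): term.
No other nonterminal has a production whose RHS symbols are all nullable.

{ term }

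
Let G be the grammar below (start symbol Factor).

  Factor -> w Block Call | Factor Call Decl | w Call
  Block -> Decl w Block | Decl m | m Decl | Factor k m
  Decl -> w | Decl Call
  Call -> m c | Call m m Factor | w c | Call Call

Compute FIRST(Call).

{ m, w }

Call -> m c contributes {m}.
From Call -> Call m m Factor: add FIRST(Call) = { m, w }.
Call -> w c contributes {w}.
From Call -> Call Call: add FIRST(Call) = { m, w }.
Union: FIRST(Call) = { m, w }.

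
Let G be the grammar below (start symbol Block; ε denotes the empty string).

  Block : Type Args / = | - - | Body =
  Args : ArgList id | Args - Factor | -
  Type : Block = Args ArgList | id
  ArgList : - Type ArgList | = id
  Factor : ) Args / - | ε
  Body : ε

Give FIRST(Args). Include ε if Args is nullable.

{ -, = }

From Args : ArgList id: add FIRST(ArgList) = { -, = }.
From Args : Args - Factor: add FIRST(Args) = { -, = }.
Args : - contributes {-}.
Union: FIRST(Args) = { -, = }.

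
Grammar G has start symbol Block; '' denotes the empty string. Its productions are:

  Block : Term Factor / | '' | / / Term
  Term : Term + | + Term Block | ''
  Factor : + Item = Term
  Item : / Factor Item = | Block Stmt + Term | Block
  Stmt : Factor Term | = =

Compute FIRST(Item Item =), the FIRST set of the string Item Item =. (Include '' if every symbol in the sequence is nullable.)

{ +, /, = }

Add FIRST(Item)\{''} = { +, /, = }; Item is nullable, continue.
Add FIRST(Item)\{''} = { +, /, = }; Item is nullable, continue.
= is a terminal; add {=} and stop.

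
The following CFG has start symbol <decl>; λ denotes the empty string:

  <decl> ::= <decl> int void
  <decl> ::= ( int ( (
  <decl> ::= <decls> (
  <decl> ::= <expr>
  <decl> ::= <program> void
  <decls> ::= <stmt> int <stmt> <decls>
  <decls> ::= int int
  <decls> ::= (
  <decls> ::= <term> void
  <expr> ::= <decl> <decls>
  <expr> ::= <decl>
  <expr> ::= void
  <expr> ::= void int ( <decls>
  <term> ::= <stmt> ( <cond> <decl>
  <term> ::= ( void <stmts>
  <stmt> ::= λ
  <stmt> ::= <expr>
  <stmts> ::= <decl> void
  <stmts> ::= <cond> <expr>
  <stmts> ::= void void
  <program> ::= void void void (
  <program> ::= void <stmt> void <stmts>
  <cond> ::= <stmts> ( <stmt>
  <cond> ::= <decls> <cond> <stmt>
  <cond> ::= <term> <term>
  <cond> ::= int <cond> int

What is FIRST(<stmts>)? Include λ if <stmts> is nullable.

{ (, int, void }

From <stmts> ::= <decl> void: add FIRST(<decl>) = { (, int, void }.
From <stmts> ::= <cond> <expr>: add FIRST(<cond>) = { (, int, void }.
<stmts> ::= void void contributes {void}.
Union: FIRST(<stmts>) = { (, int, void }.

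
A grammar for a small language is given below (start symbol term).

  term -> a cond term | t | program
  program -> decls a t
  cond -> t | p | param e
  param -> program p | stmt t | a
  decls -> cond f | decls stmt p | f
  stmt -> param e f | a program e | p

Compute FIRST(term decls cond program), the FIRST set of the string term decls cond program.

Add FIRST(term) = { a, f, p, t }; term is not nullable, stop.

{ a, f, p, t }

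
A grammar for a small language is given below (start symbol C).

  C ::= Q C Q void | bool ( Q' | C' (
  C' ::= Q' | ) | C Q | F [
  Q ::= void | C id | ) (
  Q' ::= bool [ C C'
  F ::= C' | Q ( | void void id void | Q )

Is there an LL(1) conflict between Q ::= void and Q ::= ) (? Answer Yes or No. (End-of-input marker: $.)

No

FIRST(void) = { void } and FIRST() () = { ) }.
The FIRST sets are disjoint and neither alternative is nullable — no conflict.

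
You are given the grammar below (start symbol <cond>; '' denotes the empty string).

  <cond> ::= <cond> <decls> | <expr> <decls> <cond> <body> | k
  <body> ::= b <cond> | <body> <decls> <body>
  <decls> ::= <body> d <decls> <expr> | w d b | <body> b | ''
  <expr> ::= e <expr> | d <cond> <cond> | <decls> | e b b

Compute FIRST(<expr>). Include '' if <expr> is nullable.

{ b, d, e, w, '' }

<expr> ::= e <expr> contributes {e}.
<expr> ::= d <cond> <cond> contributes {d}.
From <expr> ::= <decls>: add FIRST(<decls>) = { b, w, '' } (including '' since <decls> is nullable).
<expr> ::= e b b contributes {e}.
Union: FIRST(<expr>) = { b, d, e, w, '' }.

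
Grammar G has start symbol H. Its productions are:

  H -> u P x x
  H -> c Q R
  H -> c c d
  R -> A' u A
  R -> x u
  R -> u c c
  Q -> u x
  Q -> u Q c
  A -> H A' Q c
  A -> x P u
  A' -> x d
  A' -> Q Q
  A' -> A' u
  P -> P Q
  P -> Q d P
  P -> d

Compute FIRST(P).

From P -> P Q: add FIRST(P) = { d, u }.
From P -> Q d P: add FIRST(Q) = { u }.
P -> d contributes {d}.
Union: FIRST(P) = { d, u }.

{ d, u }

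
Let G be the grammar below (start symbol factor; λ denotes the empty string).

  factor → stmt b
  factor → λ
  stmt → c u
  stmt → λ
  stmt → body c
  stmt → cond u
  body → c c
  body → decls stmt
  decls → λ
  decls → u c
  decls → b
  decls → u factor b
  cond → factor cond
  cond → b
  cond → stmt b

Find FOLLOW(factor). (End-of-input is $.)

{ $, b, c, u }

factor is the start symbol, so $ ∈ FOLLOW(factor).
In decls → u factor b: add FIRST(b) = { b }.
In cond → factor cond: add FIRST(cond) = { b, c, u }.
Union: FOLLOW(factor) = { $, b, c, u }.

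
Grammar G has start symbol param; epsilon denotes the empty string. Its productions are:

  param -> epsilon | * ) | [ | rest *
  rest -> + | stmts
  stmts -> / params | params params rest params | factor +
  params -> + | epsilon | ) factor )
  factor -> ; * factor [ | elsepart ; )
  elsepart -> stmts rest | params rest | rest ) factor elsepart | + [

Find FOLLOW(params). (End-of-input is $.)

In stmts -> / params: params is at the end, add FOLLOW(stmts) = { ), *, +, /, ; }.
In stmts -> params params rest params: add FIRST(params rest params) = { ), +, /, ; }.
In stmts -> params params rest params: add FIRST(rest params) = { ), +, /, ; }.
In stmts -> params params rest params: params is at the end, add FOLLOW(stmts) = { ), *, +, /, ; }.
In elsepart -> params rest: add FIRST(rest) = { ), +, /, ; }.
Union: FOLLOW(params) = { ), *, +, /, ; }.

{ ), *, +, /, ; }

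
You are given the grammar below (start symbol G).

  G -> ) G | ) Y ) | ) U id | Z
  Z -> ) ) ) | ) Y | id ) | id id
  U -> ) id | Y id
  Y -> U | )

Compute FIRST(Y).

From Y -> U: add FIRST(U) = { ) }.
Y -> ) contributes {)}.
Union: FIRST(Y) = { ) }.

{ ) }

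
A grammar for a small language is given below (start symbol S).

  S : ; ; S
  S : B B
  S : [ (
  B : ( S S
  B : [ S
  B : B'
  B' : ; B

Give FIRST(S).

{ (, ;, [ }

S : ; ; S contributes {;}.
From S : B B: add FIRST(B) = { (, ;, [ }.
S : [ ( contributes {[}.
Union: FIRST(S) = { (, ;, [ }.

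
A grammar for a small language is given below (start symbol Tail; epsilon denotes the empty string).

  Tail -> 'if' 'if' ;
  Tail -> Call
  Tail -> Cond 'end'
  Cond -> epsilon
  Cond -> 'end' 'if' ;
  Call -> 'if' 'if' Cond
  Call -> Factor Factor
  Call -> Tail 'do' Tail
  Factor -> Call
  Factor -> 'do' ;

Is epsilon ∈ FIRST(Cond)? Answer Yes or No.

Yes

Cond has an epsilon-production, so Cond ⇒ epsilon.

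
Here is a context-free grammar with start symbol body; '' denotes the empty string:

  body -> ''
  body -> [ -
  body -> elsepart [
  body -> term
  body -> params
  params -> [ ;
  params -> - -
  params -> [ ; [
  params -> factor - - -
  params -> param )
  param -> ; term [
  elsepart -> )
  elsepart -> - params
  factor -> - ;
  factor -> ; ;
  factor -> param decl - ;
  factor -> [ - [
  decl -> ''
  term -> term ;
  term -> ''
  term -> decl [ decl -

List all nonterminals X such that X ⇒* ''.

{ body, decl, term }

Directly nullable (have an ''-production): body, decl, term.
No other nonterminal has a production whose RHS symbols are all nullable.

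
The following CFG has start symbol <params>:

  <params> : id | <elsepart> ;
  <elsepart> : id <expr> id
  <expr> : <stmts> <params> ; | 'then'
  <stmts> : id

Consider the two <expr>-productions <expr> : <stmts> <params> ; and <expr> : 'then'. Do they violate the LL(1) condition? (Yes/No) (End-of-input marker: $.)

FIRST(<stmts> <params> ;) = { id } and FIRST('then') = { 'then' }.
The FIRST sets are disjoint and neither alternative is nullable — no conflict.

No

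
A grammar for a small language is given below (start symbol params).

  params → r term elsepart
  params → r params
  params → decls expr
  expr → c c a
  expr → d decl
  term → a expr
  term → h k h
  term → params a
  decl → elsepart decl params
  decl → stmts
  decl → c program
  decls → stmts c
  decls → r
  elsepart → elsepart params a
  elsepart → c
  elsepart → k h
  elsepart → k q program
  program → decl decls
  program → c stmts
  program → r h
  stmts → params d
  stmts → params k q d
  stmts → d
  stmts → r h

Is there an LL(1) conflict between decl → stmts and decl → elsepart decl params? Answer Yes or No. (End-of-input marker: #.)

FIRST(stmts) = { d, r } and FIRST(elsepart decl params) = { c, k }.
The FIRST sets are disjoint and neither alternative is nullable — no conflict.

No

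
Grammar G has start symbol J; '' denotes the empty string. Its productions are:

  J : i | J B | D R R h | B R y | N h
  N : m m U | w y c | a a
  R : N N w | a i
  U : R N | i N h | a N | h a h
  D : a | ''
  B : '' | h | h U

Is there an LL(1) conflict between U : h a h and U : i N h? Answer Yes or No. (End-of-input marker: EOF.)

FIRST(h a h) = { h } and FIRST(i N h) = { i }.
The FIRST sets are disjoint and neither alternative is nullable — no conflict.

No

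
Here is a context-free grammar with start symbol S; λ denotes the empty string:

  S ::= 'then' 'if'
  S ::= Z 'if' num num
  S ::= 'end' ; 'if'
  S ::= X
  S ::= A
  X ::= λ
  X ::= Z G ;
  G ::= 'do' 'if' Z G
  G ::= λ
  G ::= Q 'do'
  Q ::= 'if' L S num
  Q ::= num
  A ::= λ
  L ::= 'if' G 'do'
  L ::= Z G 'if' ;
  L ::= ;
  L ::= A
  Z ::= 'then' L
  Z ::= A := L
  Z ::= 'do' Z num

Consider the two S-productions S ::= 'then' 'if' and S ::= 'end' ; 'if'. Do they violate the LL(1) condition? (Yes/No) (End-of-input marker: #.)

No

FIRST('then' 'if') = { 'then' } and FIRST('end' ; 'if') = { 'end' }.
The FIRST sets are disjoint and neither alternative is nullable — no conflict.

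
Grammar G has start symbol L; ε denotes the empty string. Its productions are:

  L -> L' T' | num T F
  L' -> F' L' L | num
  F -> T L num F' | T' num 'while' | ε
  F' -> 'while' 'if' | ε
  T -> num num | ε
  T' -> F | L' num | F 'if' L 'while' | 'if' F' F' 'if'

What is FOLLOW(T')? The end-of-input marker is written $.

In L -> L' T': T' is at the end, add FOLLOW(L) = { $, 'if', 'while', num }.
In F -> T' num 'while': add FIRST(num 'while') = { num }.
Union: FOLLOW(T') = { $, 'if', 'while', num }.

{ $, 'if', 'while', num }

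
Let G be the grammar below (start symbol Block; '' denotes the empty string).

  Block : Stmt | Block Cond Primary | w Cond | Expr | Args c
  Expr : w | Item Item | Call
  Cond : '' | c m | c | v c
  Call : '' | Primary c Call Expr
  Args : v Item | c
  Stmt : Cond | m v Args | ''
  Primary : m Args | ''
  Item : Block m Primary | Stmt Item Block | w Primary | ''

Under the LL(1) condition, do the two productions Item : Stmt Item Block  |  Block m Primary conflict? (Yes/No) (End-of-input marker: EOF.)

Yes

FIRST(Stmt Item Block) = { c, m, v, w, '' } and FIRST(Block m Primary) = { c, m, v, w }.
Both contain c, so the two alternatives are not disjoint — LL(1) conflict.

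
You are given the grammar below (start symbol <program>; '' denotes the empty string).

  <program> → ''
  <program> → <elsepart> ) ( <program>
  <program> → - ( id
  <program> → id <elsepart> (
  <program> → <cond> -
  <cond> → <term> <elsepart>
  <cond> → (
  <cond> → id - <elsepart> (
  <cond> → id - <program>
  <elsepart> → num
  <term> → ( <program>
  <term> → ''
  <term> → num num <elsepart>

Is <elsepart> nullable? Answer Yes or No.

No

Nullable nonterminals: <program>, <term>.
No production of <elsepart> has an RHS whose symbols are all nullable, so <elsepart> is not nullable.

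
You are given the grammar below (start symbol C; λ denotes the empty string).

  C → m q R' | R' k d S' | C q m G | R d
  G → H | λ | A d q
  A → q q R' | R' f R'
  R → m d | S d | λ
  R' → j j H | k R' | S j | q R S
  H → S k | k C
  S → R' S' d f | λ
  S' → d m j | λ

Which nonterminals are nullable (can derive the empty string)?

{ G, R, S, S' }

Directly nullable (have an λ-production): G, R, S, S'.
No other nonterminal has a production whose RHS symbols are all nullable.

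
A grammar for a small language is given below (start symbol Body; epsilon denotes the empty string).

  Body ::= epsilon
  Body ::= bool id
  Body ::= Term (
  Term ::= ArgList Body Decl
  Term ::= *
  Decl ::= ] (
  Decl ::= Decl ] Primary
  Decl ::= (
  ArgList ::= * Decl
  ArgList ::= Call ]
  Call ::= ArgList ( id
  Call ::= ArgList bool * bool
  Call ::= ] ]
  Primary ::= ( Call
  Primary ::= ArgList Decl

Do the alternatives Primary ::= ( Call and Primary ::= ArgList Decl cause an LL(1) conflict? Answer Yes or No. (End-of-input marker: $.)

FIRST(( Call) = { ( } and FIRST(ArgList Decl) = { *, ] }.
The FIRST sets are disjoint and neither alternative is nullable — no conflict.

No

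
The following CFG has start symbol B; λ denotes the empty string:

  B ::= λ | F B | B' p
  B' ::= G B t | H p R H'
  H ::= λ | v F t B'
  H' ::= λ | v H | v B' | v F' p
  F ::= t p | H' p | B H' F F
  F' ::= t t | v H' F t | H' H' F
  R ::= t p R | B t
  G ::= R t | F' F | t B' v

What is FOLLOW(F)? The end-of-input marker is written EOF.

In B ::= F B: add FIRST(B)\{λ} = { p, t, v }.
  Since B is nullable, also add FOLLOW(B) = { EOF, p, t, v }.
In H ::= v F t B': add FIRST(t B') = { t }.
In F ::= B H' F F: add FIRST(F) = { p, t, v }.
In F ::= B H' F F: F is at the end, add FOLLOW(F) = { EOF, p, t, v }.
In F' ::= v H' F t: add FIRST(t) = { t }.
In F' ::= H' H' F: F is at the end, add FOLLOW(F') = { p, t, v }.
In G ::= F' F: F is at the end, add FOLLOW(G) = { p, t, v }.
Union: FOLLOW(F) = { EOF, p, t, v }.

{ EOF, p, t, v }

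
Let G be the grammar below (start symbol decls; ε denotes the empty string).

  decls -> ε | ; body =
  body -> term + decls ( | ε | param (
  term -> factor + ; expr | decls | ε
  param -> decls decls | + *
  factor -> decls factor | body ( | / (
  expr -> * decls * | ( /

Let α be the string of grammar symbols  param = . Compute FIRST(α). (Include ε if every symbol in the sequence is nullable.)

Add FIRST(param)\{ε} = { +, ; }; param is nullable, continue.
= is a terminal; add {=} and stop.

{ +, ;, = }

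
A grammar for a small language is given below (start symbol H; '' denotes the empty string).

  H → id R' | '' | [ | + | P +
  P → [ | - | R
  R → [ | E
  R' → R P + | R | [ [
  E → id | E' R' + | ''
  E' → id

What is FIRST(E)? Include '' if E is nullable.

E → id contributes {id}.
From E → E' R' +: add FIRST(E') = { id }.
E → '' contributes ''.
Union: FIRST(E) = { id, '' }.

{ id, '' }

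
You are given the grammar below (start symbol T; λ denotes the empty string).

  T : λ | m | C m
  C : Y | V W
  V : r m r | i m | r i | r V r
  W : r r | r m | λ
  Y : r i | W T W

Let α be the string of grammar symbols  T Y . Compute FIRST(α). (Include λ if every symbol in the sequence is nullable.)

{ i, m, r, λ }

Add FIRST(T)\{λ} = { i, m, r }; T is nullable, continue.
Add FIRST(Y)\{λ} = { i, m, r }; Y is nullable, continue.
Every symbol is nullable, so include λ.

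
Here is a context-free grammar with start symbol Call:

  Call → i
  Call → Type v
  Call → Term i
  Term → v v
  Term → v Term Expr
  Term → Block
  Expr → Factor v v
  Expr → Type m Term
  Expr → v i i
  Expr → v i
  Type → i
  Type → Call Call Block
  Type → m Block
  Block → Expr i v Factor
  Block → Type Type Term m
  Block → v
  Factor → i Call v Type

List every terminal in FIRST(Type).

Type → i contributes {i}.
From Type → Call Call Block: add FIRST(Call) = { i, m, v }.
Type → m Block contributes {m}.
Union: FIRST(Type) = { i, m, v }.

{ i, m, v }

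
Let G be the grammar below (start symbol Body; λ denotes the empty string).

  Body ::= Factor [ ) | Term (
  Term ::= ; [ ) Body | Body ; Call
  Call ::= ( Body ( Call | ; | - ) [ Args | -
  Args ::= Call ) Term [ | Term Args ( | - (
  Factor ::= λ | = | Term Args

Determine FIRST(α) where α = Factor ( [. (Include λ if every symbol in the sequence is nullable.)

{ (, ;, =, [ }

Add FIRST(Factor)\{λ} = { ;, =, [ }; Factor is nullable, continue.
( is a terminal; add {(} and stop.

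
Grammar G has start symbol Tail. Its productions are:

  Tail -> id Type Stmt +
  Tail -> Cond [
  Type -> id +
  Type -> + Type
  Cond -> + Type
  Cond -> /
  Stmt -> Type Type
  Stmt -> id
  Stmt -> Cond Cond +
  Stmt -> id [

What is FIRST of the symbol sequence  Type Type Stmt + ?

Add FIRST(Type) = { +, id }; Type is not nullable, stop.

{ +, id }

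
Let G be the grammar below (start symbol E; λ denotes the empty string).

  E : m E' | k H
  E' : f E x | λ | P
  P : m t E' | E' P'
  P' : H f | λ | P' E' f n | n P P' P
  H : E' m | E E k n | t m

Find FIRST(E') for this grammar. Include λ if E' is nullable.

{ f, k, m, n, t, λ }

E' : f E x contributes {f}.
E' : λ contributes λ.
From E' : P: add FIRST(P) = { f, k, m, n, t, λ } (including λ since P is nullable).
Union: FIRST(E') = { f, k, m, n, t, λ }.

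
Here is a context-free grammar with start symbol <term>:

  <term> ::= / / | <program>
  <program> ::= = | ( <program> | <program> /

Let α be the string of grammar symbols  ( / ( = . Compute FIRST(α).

{ ( }

( is a terminal; add {(} and stop.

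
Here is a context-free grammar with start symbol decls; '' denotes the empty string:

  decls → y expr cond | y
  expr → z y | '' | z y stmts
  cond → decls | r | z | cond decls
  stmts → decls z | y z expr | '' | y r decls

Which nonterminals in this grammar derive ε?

Directly nullable (have an ''-production): expr, stmts.
No other nonterminal has a production whose RHS symbols are all nullable.

{ expr, stmts }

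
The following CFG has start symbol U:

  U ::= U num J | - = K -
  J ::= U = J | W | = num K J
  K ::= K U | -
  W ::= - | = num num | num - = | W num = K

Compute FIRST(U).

{ - }

From U ::= U num J: add FIRST(U) = { - }.
U ::= - = K - contributes {-}.
Union: FIRST(U) = { - }.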